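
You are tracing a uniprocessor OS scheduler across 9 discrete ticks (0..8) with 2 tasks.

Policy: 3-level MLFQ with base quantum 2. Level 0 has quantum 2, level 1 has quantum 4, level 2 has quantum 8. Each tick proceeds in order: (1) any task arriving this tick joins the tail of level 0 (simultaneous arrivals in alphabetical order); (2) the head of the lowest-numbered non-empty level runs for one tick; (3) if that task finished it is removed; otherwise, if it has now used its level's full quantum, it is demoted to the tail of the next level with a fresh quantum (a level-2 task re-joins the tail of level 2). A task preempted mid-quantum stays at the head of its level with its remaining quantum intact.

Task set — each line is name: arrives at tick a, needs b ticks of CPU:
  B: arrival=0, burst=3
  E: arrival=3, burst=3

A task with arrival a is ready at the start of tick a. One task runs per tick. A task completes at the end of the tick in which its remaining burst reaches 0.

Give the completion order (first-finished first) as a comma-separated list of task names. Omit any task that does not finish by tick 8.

t=0: L0/L1/L2 = B/-/- → run B
t=1: L0/L1/L2 = B/-/- → run B
t=2: L0/L1/L2 = -/B/- → run B
t=3: L0/L1/L2 = E/-/- → run E
t=4: L0/L1/L2 = E/-/- → run E
t=5: L0/L1/L2 = -/E/- → run E
t=6: (idle)
t=7: (idle)
t=8: (idle)

completion order = B, E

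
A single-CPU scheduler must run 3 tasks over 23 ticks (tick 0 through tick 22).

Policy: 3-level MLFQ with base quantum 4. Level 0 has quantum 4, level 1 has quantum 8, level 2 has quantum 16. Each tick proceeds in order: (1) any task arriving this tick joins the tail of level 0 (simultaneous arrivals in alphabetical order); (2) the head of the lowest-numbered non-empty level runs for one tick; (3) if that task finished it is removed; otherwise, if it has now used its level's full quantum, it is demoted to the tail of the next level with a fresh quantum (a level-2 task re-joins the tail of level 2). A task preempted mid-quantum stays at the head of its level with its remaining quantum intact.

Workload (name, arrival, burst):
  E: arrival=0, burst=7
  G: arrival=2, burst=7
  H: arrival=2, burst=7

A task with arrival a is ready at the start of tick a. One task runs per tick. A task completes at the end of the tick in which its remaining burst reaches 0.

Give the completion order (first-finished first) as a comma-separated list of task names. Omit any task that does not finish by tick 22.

t=0: L0/L1/L2 = E/-/- → run E
t=1: L0/L1/L2 = E/-/- → run E
t=2: L0/L1/L2 = EGH/-/- → run E
t=3: L0/L1/L2 = EGH/-/- → run E
t=4: L0/L1/L2 = GH/E/- → run G
t=5: L0/L1/L2 = GH/E/- → run G
t=6: L0/L1/L2 = GH/E/- → run G
t=7: L0/L1/L2 = GH/E/- → run G
t=8: L0/L1/L2 = H/EG/- → run H
t=9: L0/L1/L2 = H/EG/- → run H
t=10: L0/L1/L2 = H/EG/- → run H
t=11: L0/L1/L2 = H/EG/- → run H
t=12: L0/L1/L2 = -/EGH/- → run E
t=13: L0/L1/L2 = -/EGH/- → run E
t=14: L0/L1/L2 = -/EGH/- → run E
t=15: L0/L1/L2 = -/GH/- → run G
t=16: L0/L1/L2 = -/GH/- → run G
t=17: L0/L1/L2 = -/GH/- → run G
t=18: L0/L1/L2 = -/H/- → run H
t=19: L0/L1/L2 = -/H/- → run H
t=20: L0/L1/L2 = -/H/- → run H
t=21: (idle)
t=22: (idle)

completion order = E, G, H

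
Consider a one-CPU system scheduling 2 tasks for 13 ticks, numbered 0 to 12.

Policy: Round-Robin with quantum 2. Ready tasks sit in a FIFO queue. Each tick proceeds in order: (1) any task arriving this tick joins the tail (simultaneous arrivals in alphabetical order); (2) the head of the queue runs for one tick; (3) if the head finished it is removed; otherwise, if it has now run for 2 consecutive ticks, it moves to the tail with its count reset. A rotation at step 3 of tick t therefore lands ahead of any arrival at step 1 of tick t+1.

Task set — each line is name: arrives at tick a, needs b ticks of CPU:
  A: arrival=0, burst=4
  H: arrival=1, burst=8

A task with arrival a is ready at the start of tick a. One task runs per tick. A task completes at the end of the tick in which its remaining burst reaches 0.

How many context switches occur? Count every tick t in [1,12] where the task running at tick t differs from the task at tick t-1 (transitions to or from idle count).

context switches = 4

t=0: queue=[A] q_used=0 → run A
t=1: queue=[A,H] q_used=1 → run A
t=2: queue=[H,A] q_used=0 → run H
t=3: queue=[H,A] q_used=1 → run H
t=4: queue=[A,H] q_used=0 → run A
t=5: queue=[A,H] q_used=1 → run A
t=6: queue=[H] q_used=0 → run H
t=7: queue=[H] q_used=1 → run H
t=8: queue=[H] q_used=0 → run H
t=9: queue=[H] q_used=1 → run H
t=10: queue=[H] q_used=0 → run H
t=11: queue=[H] q_used=1 → run H
t=12: (idle)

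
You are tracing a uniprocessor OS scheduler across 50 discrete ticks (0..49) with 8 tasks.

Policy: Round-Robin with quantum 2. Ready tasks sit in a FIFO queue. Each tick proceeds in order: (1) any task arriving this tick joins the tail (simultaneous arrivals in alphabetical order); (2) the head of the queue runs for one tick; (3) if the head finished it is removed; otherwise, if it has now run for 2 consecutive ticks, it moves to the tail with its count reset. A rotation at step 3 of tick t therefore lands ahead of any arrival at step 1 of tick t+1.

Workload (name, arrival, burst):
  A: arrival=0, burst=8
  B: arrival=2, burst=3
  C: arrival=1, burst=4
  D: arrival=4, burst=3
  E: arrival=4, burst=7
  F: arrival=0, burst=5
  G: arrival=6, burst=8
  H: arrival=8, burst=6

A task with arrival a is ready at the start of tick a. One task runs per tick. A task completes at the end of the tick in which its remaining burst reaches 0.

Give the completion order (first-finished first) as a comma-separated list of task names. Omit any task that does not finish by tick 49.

t=0: queue=[A,F] q_used=0 → run A
t=1: queue=[A,F,C] q_used=1 → run A
t=2: queue=[F,C,A,B] q_used=0 → run F
t=3: queue=[F,C,A,B] q_used=1 → run F
t=4: queue=[C,A,B,F,D,E] q_used=0 → run C
t=5: queue=[C,A,B,F,D,E] q_used=1 → run C
t=6: queue=[A,B,F,D,E,C,G] q_used=0 → run A
t=7: queue=[A,B,F,D,E,C,G] q_used=1 → run A
t=8: queue=[B,F,D,E,C,G,A,H] q_used=0 → run B
t=9: queue=[B,F,D,E,C,G,A,H] q_used=1 → run B
t=10: queue=[F,D,E,C,G,A,H,B] q_used=0 → run F
t=11: queue=[F,D,E,C,G,A,H,B] q_used=1 → run F
t=12: queue=[D,E,C,G,A,H,B,F] q_used=0 → run D
t=13: queue=[D,E,C,G,A,H,B,F] q_used=1 → run D
t=14: queue=[E,C,G,A,H,B,F,D] q_used=0 → run E
t=15: queue=[E,C,G,A,H,B,F,D] q_used=1 → run E
t=16: queue=[C,G,A,H,B,F,D,E] q_used=0 → run C
t=17: queue=[C,G,A,H,B,F,D,E] q_used=1 → run C
t=18: queue=[G,A,H,B,F,D,E] q_used=0 → run G
t=19: queue=[G,A,H,B,F,D,E] q_used=1 → run G
t=20: queue=[A,H,B,F,D,E,G] q_used=0 → run A
t=21: queue=[A,H,B,F,D,E,G] q_used=1 → run A
t=22: queue=[H,B,F,D,E,G,A] q_used=0 → run H
t=23: queue=[H,B,F,D,E,G,A] q_used=1 → run H
t=24: queue=[B,F,D,E,G,A,H] q_used=0 → run B
t=25: queue=[F,D,E,G,A,H] q_used=0 → run F
t=26: queue=[D,E,G,A,H] q_used=0 → run D
t=27: queue=[E,G,A,H] q_used=0 → run E
t=28: queue=[E,G,A,H] q_used=1 → run E
t=29: queue=[G,A,H,E] q_used=0 → run G
t=30: queue=[G,A,H,E] q_used=1 → run G
t=31: queue=[A,H,E,G] q_used=0 → run A
t=32: queue=[A,H,E,G] q_used=1 → run A
t=33: queue=[H,E,G] q_used=0 → run H
t=34: queue=[H,E,G] q_used=1 → run H
t=35: queue=[E,G,H] q_used=0 → run E
t=36: queue=[E,G,H] q_used=1 → run E
t=37: queue=[G,H,E] q_used=0 → run G
t=38: queue=[G,H,E] q_used=1 → run G
t=39: queue=[H,E,G] q_used=0 → run H
t=40: queue=[H,E,G] q_used=1 → run H
t=41: queue=[E,G] q_used=0 → run E
t=42: queue=[G] q_used=0 → run G
t=43: queue=[G] q_used=1 → run G
t=44: (idle)
t=45: (idle)
t=46: (idle)
t=47: (idle)
t=48: (idle)
t=49: (idle)

completion order = C, B, F, D, A, H, E, G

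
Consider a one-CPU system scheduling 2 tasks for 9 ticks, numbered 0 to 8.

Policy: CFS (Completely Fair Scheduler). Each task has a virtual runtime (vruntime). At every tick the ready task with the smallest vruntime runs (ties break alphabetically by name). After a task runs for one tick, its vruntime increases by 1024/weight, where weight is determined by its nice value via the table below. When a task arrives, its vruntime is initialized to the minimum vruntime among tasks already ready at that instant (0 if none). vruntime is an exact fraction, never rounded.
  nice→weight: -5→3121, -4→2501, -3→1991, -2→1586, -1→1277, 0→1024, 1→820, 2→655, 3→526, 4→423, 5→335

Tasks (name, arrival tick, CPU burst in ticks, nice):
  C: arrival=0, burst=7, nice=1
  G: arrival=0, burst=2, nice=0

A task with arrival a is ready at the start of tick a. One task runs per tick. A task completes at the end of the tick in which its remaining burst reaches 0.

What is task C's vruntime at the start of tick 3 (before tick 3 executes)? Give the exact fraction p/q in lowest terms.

vruntime(C, start of tick 3) = 256/205

t=0: vr[C=0 G=0] → run C
t=1: vr[C=256/205 G=0] → run G
t=2: vr[C=256/205 G=1] → run G
t=3: vr[C=256/205] → run C
t=4: vr[C=512/205] → run C
t=5: vr[C=768/205] → run C
t=6: vr[C=1024/205] → run C
t=7: vr[C=256/41] → run C
t=8: vr[C=1536/205] → run C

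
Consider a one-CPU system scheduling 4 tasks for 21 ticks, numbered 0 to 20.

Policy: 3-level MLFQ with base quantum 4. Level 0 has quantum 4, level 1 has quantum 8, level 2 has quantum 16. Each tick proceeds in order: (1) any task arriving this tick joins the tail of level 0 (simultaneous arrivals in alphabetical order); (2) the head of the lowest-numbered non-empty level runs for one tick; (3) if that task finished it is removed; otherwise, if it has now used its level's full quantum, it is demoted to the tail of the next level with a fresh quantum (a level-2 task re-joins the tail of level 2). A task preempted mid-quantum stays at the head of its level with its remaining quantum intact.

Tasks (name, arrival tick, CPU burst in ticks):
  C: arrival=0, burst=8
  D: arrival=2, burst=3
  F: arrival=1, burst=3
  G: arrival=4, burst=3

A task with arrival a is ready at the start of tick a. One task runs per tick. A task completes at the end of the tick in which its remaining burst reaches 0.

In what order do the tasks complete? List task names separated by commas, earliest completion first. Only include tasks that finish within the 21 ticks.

t=0: L0/L1/L2 = C/-/- → run C
t=1: L0/L1/L2 = CF/-/- → run C
t=2: L0/L1/L2 = CFD/-/- → run C
t=3: L0/L1/L2 = CFD/-/- → run C
t=4: L0/L1/L2 = FDG/C/- → run F
t=5: L0/L1/L2 = FDG/C/- → run F
t=6: L0/L1/L2 = FDG/C/- → run F
t=7: L0/L1/L2 = DG/C/- → run D
t=8: L0/L1/L2 = DG/C/- → run D
t=9: L0/L1/L2 = DG/C/- → run D
t=10: L0/L1/L2 = G/C/- → run G
t=11: L0/L1/L2 = G/C/- → run G
t=12: L0/L1/L2 = G/C/- → run G
t=13: L0/L1/L2 = -/C/- → run C
t=14: L0/L1/L2 = -/C/- → run C
t=15: L0/L1/L2 = -/C/- → run C
t=16: L0/L1/L2 = -/C/- → run C
t=17: (idle)
t=18: (idle)
t=19: (idle)
t=20: (idle)

completion order = F, D, G, C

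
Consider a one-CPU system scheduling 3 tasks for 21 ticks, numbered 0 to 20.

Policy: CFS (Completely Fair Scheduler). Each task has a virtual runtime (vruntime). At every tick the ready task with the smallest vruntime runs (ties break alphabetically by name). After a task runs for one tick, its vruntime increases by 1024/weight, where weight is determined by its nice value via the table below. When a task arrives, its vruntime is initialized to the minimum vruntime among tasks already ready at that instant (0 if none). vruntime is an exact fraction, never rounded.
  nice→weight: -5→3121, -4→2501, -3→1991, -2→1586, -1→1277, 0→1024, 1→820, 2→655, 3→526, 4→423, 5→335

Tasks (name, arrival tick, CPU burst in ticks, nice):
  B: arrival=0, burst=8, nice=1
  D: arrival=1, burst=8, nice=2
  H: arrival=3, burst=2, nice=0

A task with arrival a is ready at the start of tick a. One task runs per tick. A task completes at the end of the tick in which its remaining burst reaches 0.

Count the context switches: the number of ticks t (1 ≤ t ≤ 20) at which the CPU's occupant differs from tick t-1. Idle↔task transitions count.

context switches = 14

t=0: vr[B=0] → run B
t=1: vr[B=256/205 D=256/205] → run B
t=2: vr[B=512/205 D=256/205] → run D
t=3: vr[B=512/205 D=15104/5371 H=512/205] → run B
t=4: vr[B=768/205 D=15104/5371 H=512/205] → run H
t=5: vr[B=768/205 D=15104/5371 H=717/205] → run D
t=6: vr[B=768/205 D=117504/26855 H=717/205] → run H
t=7: vr[B=768/205 D=117504/26855] → run B
t=8: vr[B=1024/205 D=117504/26855] → run D
t=9: vr[B=1024/205 D=159488/26855] → run B
t=10: vr[B=256/41 D=159488/26855] → run D
t=11: vr[B=256/41 D=201472/26855] → run B
t=12: vr[B=1536/205 D=201472/26855] → run B
t=13: vr[B=1792/205 D=201472/26855] → run D
t=14: vr[B=1792/205 D=243456/26855] → run B
t=15: vr[D=243456/26855] → run D
t=16: vr[D=57088/5371] → run D
t=17: vr[D=327424/26855] → run D
t=18: (idle)
t=19: (idle)
t=20: (idle)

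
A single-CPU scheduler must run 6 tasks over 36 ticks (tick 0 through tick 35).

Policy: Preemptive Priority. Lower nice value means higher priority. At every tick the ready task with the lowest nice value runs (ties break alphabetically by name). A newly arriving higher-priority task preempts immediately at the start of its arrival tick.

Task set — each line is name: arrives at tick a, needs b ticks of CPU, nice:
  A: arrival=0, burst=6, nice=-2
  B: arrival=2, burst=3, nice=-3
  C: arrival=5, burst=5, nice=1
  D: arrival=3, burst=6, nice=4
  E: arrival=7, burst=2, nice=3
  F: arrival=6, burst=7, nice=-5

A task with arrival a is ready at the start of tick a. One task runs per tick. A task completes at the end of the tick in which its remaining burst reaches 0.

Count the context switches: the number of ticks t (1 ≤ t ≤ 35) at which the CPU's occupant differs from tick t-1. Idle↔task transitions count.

t=0: ready={A} → run A
t=1: ready={A} → run A
t=2: ready={A,B} → run B
t=3: ready={A,B,D} → run B
t=4: ready={A,B,D} → run B
t=5: ready={A,C,D} → run A
t=6: ready={A,C,D,F} → run F
t=7: ready={A,C,D,E,F} → run F
t=8: ready={A,C,D,E,F} → run F
t=9: ready={A,C,D,E,F} → run F
t=10: ready={A,C,D,E,F} → run F
t=11: ready={A,C,D,E,F} → run F
t=12: ready={A,C,D,E,F} → run F
t=13: ready={A,C,D,E} → run A
t=14: ready={A,C,D,E} → run A
t=15: ready={A,C,D,E} → run A
t=16: ready={C,D,E} → run C
t=17: ready={C,D,E} → run C
t=18: ready={C,D,E} → run C
t=19: ready={C,D,E} → run C
t=20: ready={C,D,E} → run C
t=21: ready={D,E} → run E
t=22: ready={D,E} → run E
t=23: ready={D} → run D
t=24: ready={D} → run D
t=25: ready={D} → run D
t=26: ready={D} → run D
t=27: ready={D} → run D
t=28: ready={D} → run D
t=29: (idle)
t=30: (idle)
t=31: (idle)
t=32: (idle)
t=33: (idle)
t=34: (idle)
t=35: (idle)

context switches = 8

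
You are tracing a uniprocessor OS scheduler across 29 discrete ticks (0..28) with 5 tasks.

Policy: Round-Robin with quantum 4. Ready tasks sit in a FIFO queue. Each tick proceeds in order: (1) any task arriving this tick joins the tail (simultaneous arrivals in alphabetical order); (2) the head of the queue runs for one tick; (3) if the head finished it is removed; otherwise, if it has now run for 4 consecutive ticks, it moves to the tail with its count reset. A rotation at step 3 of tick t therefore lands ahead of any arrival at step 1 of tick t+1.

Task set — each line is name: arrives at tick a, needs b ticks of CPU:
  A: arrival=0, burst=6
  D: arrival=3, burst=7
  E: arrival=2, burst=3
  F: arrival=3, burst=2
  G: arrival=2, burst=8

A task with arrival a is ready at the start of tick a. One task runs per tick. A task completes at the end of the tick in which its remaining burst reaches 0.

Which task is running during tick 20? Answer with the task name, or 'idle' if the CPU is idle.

running at tick 20 = G

t=0: queue=[A] q_used=0 → run A
t=1: queue=[A] q_used=1 → run A
t=2: queue=[A,E,G] q_used=2 → run A
t=3: queue=[A,E,G,D,F] q_used=3 → run A
t=4: queue=[E,G,D,F,A] q_used=0 → run E
t=5: queue=[E,G,D,F,A] q_used=1 → run E
t=6: queue=[E,G,D,F,A] q_used=2 → run E
t=7: queue=[G,D,F,A] q_used=0 → run G
t=8: queue=[G,D,F,A] q_used=1 → run G
t=9: queue=[G,D,F,A] q_used=2 → run G
t=10: queue=[G,D,F,A] q_used=3 → run G
t=11: queue=[D,F,A,G] q_used=0 → run D
t=12: queue=[D,F,A,G] q_used=1 → run D
t=13: queue=[D,F,A,G] q_used=2 → run D
t=14: queue=[D,F,A,G] q_used=3 → run D
t=15: queue=[F,A,G,D] q_used=0 → run F
t=16: queue=[F,A,G,D] q_used=1 → run F
t=17: queue=[A,G,D] q_used=0 → run A
t=18: queue=[A,G,D] q_used=1 → run A
t=19: queue=[G,D] q_used=0 → run G
t=20: queue=[G,D] q_used=1 → run G
t=21: queue=[G,D] q_used=2 → run G
t=22: queue=[G,D] q_used=3 → run G
t=23: queue=[D] q_used=0 → run D
t=24: queue=[D] q_used=1 → run D
t=25: queue=[D] q_used=2 → run D
t=26: (idle)
t=27: (idle)
t=28: (idle)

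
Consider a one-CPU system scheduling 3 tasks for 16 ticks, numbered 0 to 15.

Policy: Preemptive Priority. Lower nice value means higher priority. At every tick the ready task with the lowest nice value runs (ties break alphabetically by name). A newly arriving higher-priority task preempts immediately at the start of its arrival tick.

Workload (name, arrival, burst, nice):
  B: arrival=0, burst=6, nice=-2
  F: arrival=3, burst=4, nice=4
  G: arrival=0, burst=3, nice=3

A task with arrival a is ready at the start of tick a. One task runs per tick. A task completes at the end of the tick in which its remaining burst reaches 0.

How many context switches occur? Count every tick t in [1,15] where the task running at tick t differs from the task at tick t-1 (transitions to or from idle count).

t=0: ready={B,G} → run B
t=1: ready={B,G} → run B
t=2: ready={B,G} → run B
t=3: ready={B,F,G} → run B
t=4: ready={B,F,G} → run B
t=5: ready={B,F,G} → run B
t=6: ready={F,G} → run G
t=7: ready={F,G} → run G
t=8: ready={F,G} → run G
t=9: ready={F} → run F
t=10: ready={F} → run F
t=11: ready={F} → run F
t=12: ready={F} → run F
t=13: (idle)
t=14: (idle)
t=15: (idle)

context switches = 3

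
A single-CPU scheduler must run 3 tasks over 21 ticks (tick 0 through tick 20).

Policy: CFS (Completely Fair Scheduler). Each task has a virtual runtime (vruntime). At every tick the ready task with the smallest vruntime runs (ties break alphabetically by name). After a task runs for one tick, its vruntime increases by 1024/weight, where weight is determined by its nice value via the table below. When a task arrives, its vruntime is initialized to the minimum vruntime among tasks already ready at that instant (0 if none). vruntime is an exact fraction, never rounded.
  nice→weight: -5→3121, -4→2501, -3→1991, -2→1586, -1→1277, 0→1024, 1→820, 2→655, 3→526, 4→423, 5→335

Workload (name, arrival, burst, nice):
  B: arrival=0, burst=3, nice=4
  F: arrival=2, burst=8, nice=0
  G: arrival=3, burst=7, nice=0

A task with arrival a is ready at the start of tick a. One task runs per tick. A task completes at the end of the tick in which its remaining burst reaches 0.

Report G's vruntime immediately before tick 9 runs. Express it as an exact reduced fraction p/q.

vruntime(G, start of tick 9) = 3317/423

t=0: vr[B=0] → run B
t=1: vr[B=1024/423] → run B
t=2: vr[B=2048/423 F=2048/423] → run B
t=3: vr[F=2048/423 G=2048/423] → run F
t=4: vr[F=2471/423 G=2048/423] → run G
t=5: vr[F=2471/423 G=2471/423] → run F
t=6: vr[F=2894/423 G=2471/423] → run G
t=7: vr[F=2894/423 G=2894/423] → run F
t=8: vr[F=3317/423 G=2894/423] → run G
t=9: vr[F=3317/423 G=3317/423] → run F
t=10: vr[F=3740/423 G=3317/423] → run G
t=11: vr[F=3740/423 G=3740/423] → run F
t=12: vr[F=4163/423 G=3740/423] → run G
t=13: vr[F=4163/423 G=4163/423] → run F
t=14: vr[F=4586/423 G=4163/423] → run G
t=15: vr[F=4586/423 G=4586/423] → run F
t=16: vr[F=5009/423 G=4586/423] → run G
t=17: vr[F=5009/423] → run F
t=18: (idle)
t=19: (idle)
t=20: (idle)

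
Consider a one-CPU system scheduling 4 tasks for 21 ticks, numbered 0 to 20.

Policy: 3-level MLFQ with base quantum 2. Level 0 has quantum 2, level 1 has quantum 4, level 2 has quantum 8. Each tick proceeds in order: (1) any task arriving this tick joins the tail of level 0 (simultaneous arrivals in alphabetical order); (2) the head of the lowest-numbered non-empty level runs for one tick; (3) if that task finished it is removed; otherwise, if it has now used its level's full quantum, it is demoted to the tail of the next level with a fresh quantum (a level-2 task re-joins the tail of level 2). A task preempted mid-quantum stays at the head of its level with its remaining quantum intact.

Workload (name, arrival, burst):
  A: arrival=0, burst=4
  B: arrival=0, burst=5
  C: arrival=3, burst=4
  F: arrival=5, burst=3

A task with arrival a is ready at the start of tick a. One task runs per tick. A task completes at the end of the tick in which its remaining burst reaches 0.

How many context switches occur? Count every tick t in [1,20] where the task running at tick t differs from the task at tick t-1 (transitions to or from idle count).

context switches = 8

t=0: L0/L1/L2 = AB/-/- → run A
t=1: L0/L1/L2 = AB/-/- → run A
t=2: L0/L1/L2 = B/A/- → run B
t=3: L0/L1/L2 = BC/A/- → run B
t=4: L0/L1/L2 = C/AB/- → run C
t=5: L0/L1/L2 = CF/AB/- → run C
t=6: L0/L1/L2 = F/ABC/- → run F
t=7: L0/L1/L2 = F/ABC/- → run F
t=8: L0/L1/L2 = -/ABCF/- → run A
t=9: L0/L1/L2 = -/ABCF/- → run A
t=10: L0/L1/L2 = -/BCF/- → run B
t=11: L0/L1/L2 = -/BCF/- → run B
t=12: L0/L1/L2 = -/BCF/- → run B
t=13: L0/L1/L2 = -/CF/- → run C
t=14: L0/L1/L2 = -/CF/- → run C
t=15: L0/L1/L2 = -/F/- → run F
t=16: (idle)
t=17: (idle)
t=18: (idle)
t=19: (idle)
t=20: (idle)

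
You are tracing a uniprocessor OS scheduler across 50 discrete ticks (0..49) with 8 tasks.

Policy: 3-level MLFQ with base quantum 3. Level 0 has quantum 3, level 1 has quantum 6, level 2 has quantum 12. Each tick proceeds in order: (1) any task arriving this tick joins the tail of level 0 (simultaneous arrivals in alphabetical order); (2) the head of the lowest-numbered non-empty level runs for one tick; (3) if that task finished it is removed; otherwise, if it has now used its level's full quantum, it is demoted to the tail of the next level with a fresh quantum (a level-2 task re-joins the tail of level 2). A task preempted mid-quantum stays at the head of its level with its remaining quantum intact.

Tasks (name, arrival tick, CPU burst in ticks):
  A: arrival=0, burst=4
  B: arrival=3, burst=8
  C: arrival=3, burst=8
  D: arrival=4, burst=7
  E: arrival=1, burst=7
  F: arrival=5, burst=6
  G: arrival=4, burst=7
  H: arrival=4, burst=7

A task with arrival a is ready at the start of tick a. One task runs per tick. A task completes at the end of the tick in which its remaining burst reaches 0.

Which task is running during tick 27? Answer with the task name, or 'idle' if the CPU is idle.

running at tick 27 = E

t=0: L0/L1/L2 = A/-/- → run A
t=1: L0/L1/L2 = AE/-/- → run A
t=2: L0/L1/L2 = AE/-/- → run A
t=3: L0/L1/L2 = EBC/A/- → run E
t=4: L0/L1/L2 = EBCDGH/A/- → run E
t=5: L0/L1/L2 = EBCDGHF/A/- → run E
t=6: L0/L1/L2 = BCDGHF/AE/- → run B
t=7: L0/L1/L2 = BCDGHF/AE/- → run B
t=8: L0/L1/L2 = BCDGHF/AE/- → run B
t=9: L0/L1/L2 = CDGHF/AEB/- → run C
t=10: L0/L1/L2 = CDGHF/AEB/- → run C
t=11: L0/L1/L2 = CDGHF/AEB/- → run C
t=12: L0/L1/L2 = DGHF/AEBC/- → run D
t=13: L0/L1/L2 = DGHF/AEBC/- → run D
t=14: L0/L1/L2 = DGHF/AEBC/- → run D
t=15: L0/L1/L2 = GHF/AEBCD/- → run G
t=16: L0/L1/L2 = GHF/AEBCD/- → run G
t=17: L0/L1/L2 = GHF/AEBCD/- → run G
t=18: L0/L1/L2 = HF/AEBCDG/- → run H
t=19: L0/L1/L2 = HF/AEBCDG/- → run H
t=20: L0/L1/L2 = HF/AEBCDG/- → run H
t=21: L0/L1/L2 = F/AEBCDGH/- → run F
t=22: L0/L1/L2 = F/AEBCDGH/- → run F
t=23: L0/L1/L2 = F/AEBCDGH/- → run F
t=24: L0/L1/L2 = -/AEBCDGHF/- → run A
t=25: L0/L1/L2 = -/EBCDGHF/- → run E
t=26: L0/L1/L2 = -/EBCDGHF/- → run E
t=27: L0/L1/L2 = -/EBCDGHF/- → run E
t=28: L0/L1/L2 = -/EBCDGHF/- → run E
t=29: L0/L1/L2 = -/BCDGHF/- → run B
t=30: L0/L1/L2 = -/BCDGHF/- → run B
t=31: L0/L1/L2 = -/BCDGHF/- → run B
t=32: L0/L1/L2 = -/BCDGHF/- → run B
t=33: L0/L1/L2 = -/BCDGHF/- → run B
t=34: L0/L1/L2 = -/CDGHF/- → run C
t=35: L0/L1/L2 = -/CDGHF/- → run C
t=36: L0/L1/L2 = -/CDGHF/- → run C
t=37: L0/L1/L2 = -/CDGHF/- → run C
t=38: L0/L1/L2 = -/CDGHF/- → run C
t=39: L0/L1/L2 = -/DGHF/- → run D
t=40: L0/L1/L2 = -/DGHF/- → run D
t=41: L0/L1/L2 = -/DGHF/- → run D
t=42: L0/L1/L2 = -/DGHF/- → run D
t=43: L0/L1/L2 = -/GHF/- → run G
t=44: L0/L1/L2 = -/GHF/- → run G
t=45: L0/L1/L2 = -/GHF/- → run G
t=46: L0/L1/L2 = -/GHF/- → run G
t=47: L0/L1/L2 = -/HF/- → run H
t=48: L0/L1/L2 = -/HF/- → run H
t=49: L0/L1/L2 = -/HF/- → run H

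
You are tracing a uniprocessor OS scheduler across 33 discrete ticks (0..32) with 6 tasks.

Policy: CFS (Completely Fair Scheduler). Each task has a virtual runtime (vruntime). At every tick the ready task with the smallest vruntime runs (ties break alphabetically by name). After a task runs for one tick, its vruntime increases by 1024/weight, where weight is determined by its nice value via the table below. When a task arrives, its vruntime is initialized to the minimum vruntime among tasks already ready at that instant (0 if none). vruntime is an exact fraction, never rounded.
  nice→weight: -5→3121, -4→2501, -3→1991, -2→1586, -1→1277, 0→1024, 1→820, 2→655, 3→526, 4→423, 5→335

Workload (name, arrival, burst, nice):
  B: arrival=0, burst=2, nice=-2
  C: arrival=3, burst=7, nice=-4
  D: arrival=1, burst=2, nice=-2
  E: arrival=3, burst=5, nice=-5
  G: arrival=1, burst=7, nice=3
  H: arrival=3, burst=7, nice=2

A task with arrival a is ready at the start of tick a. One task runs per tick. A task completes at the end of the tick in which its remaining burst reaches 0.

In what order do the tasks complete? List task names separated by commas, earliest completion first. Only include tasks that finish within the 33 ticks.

completion order = B, D, E, C, H, G

t=0: vr[B=0] → run B
t=1: vr[B=512/793 D=512/793 G=512/793] → run B
t=2: vr[D=512/793 G=512/793] → run D
t=3: vr[C=512/793 D=1024/793 E=512/793 G=512/793 H=512/793] → run C
t=4: vr[C=34304/32513 D=1024/793 E=512/793 G=512/793 H=512/793] → run E
t=5: vr[C=34304/32513 D=1024/793 E=2409984/2474953 G=512/793 H=512/793] → run G
t=6: vr[C=34304/32513 D=1024/793 E=2409984/2474953 G=540672/208559 H=512/793] → run H
t=7: vr[C=34304/32513 D=1024/793 E=2409984/2474953 G=540672/208559 H=1147392/519415] → run E
t=8: vr[C=34304/32513 D=1024/793 E=3222016/2474953 G=540672/208559 H=1147392/519415] → run C
t=9: vr[C=47616/32513 D=1024/793 E=3222016/2474953 G=540672/208559 H=1147392/519415] → run D
t=10: vr[C=47616/32513 E=3222016/2474953 G=540672/208559 H=1147392/519415] → run E
t=11: vr[C=47616/32513 E=4034048/2474953 G=540672/208559 H=1147392/519415] → run C
t=12: vr[C=60928/32513 E=4034048/2474953 G=540672/208559 H=1147392/519415] → run E
t=13: vr[C=60928/32513 E=4846080/2474953 G=540672/208559 H=1147392/519415] → run C
t=14: vr[C=74240/32513 E=4846080/2474953 G=540672/208559 H=1147392/519415] → run E
t=15: vr[C=74240/32513 G=540672/208559 H=1147392/519415] → run H
t=16: vr[C=74240/32513 G=540672/208559 H=1959424/519415] → run C
t=17: vr[C=87552/32513 G=540672/208559 H=1959424/519415] → run G
t=18: vr[C=87552/32513 G=946688/208559 H=1959424/519415] → run C
t=19: vr[C=100864/32513 G=946688/208559 H=1959424/519415] → run C
t=20: vr[G=946688/208559 H=1959424/519415] → run H
t=21: vr[G=946688/208559 H=2771456/519415] → run G
t=22: vr[G=1352704/208559 H=2771456/519415] → run H
t=23: vr[G=1352704/208559 H=3583488/519415] → run G
t=24: vr[G=1758720/208559 H=3583488/519415] → run H
t=25: vr[G=1758720/208559 H=879104/103883] → run G
t=26: vr[G=2164736/208559 H=879104/103883] → run H
t=27: vr[G=2164736/208559 H=5207552/519415] → run H
t=28: vr[G=2164736/208559] → run G
t=29: vr[G=2570752/208559] → run G
t=30: (idle)
t=31: (idle)
t=32: (idle)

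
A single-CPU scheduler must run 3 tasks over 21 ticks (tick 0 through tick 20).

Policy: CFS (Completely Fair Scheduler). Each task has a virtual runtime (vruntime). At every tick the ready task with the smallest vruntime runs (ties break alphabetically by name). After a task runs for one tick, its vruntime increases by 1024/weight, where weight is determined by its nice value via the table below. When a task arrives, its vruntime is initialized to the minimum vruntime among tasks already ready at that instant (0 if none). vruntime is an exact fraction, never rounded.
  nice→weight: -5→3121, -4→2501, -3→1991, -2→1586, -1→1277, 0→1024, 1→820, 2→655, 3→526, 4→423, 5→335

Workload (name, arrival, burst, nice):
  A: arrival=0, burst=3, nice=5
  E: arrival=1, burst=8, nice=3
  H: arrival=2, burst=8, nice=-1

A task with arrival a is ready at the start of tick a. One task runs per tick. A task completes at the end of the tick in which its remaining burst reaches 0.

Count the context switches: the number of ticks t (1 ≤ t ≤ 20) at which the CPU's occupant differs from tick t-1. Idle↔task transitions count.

t=0: vr[A=0] → run A
t=1: vr[A=1024/335 E=1024/335] → run A
t=2: vr[A=2048/335 E=1024/335 H=1024/335] → run E
t=3: vr[A=2048/335 E=440832/88105 H=1024/335] → run H
t=4: vr[A=2048/335 E=440832/88105 H=1650688/427795] → run H
t=5: vr[A=2048/335 E=440832/88105 H=1993728/427795] → run H
t=6: vr[A=2048/335 E=440832/88105 H=2336768/427795] → run E
t=7: vr[A=2048/335 E=612352/88105 H=2336768/427795] → run H
t=8: vr[A=2048/335 E=612352/88105 H=2679808/427795] → run A
t=9: vr[E=612352/88105 H=2679808/427795] → run H
t=10: vr[E=612352/88105 H=3022848/427795] → run E
t=11: vr[E=783872/88105 H=3022848/427795] → run H
t=12: vr[E=783872/88105 H=3365888/427795] → run H
t=13: vr[E=783872/88105 H=3708928/427795] → run H
t=14: vr[E=783872/88105] → run E
t=15: vr[E=955392/88105] → run E
t=16: vr[E=1126912/88105] → run E
t=17: vr[E=1298432/88105] → run E
t=18: vr[E=1469952/88105] → run E
t=19: (idle)
t=20: (idle)

context switches = 10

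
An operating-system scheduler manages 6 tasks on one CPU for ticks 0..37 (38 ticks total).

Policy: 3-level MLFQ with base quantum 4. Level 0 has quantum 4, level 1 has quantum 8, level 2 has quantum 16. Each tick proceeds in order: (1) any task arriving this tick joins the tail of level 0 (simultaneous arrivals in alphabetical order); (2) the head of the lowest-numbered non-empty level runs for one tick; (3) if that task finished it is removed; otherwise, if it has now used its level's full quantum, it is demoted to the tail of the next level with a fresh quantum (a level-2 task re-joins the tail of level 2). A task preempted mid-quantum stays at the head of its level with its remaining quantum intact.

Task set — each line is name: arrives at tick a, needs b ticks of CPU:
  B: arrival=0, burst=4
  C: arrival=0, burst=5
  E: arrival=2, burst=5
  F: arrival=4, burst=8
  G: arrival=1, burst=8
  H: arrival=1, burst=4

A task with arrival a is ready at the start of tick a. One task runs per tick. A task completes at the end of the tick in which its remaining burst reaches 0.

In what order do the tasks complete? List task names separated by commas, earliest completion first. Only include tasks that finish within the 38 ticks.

completion order = B, H, C, G, E, F

t=0: L0/L1/L2 = BC/-/- → run B
t=1: L0/L1/L2 = BCGH/-/- → run B
t=2: L0/L1/L2 = BCGHE/-/- → run B
t=3: L0/L1/L2 = BCGHE/-/- → run B
t=4: L0/L1/L2 = CGHEF/-/- → run C
t=5: L0/L1/L2 = CGHEF/-/- → run C
t=6: L0/L1/L2 = CGHEF/-/- → run C
t=7: L0/L1/L2 = CGHEF/-/- → run C
t=8: L0/L1/L2 = GHEF/C/- → run G
t=9: L0/L1/L2 = GHEF/C/- → run G
t=10: L0/L1/L2 = GHEF/C/- → run G
t=11: L0/L1/L2 = GHEF/C/- → run G
t=12: L0/L1/L2 = HEF/CG/- → run H
t=13: L0/L1/L2 = HEF/CG/- → run H
t=14: L0/L1/L2 = HEF/CG/- → run H
t=15: L0/L1/L2 = HEF/CG/- → run H
t=16: L0/L1/L2 = EF/CG/- → run E
t=17: L0/L1/L2 = EF/CG/- → run E
t=18: L0/L1/L2 = EF/CG/- → run E
t=19: L0/L1/L2 = EF/CG/- → run E
t=20: L0/L1/L2 = F/CGE/- → run F
t=21: L0/L1/L2 = F/CGE/- → run F
t=22: L0/L1/L2 = F/CGE/- → run F
t=23: L0/L1/L2 = F/CGE/- → run F
t=24: L0/L1/L2 = -/CGEF/- → run C
t=25: L0/L1/L2 = -/GEF/- → run G
t=26: L0/L1/L2 = -/GEF/- → run G
t=27: L0/L1/L2 = -/GEF/- → run G
t=28: L0/L1/L2 = -/GEF/- → run G
t=29: L0/L1/L2 = -/EF/- → run E
t=30: L0/L1/L2 = -/F/- → run F
t=31: L0/L1/L2 = -/F/- → run F
t=32: L0/L1/L2 = -/F/- → run F
t=33: L0/L1/L2 = -/F/- → run F
t=34: (idle)
t=35: (idle)
t=36: (idle)
t=37: (idle)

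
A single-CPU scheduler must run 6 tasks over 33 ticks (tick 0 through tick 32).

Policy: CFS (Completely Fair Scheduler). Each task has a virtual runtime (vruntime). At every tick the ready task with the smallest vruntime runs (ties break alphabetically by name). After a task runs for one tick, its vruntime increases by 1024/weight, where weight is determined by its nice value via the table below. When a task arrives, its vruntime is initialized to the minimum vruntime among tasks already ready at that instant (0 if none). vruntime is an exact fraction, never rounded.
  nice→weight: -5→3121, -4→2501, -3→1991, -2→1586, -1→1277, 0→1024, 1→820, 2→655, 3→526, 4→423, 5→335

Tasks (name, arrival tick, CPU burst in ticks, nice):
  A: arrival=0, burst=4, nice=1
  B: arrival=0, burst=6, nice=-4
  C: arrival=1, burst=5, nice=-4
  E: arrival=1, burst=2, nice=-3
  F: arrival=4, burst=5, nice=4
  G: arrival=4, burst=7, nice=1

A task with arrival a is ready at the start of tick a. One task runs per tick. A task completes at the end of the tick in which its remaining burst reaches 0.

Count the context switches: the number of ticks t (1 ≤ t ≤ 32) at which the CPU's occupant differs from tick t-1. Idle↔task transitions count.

context switches = 28

t=0: vr[A=0 B=0] → run A
t=1: vr[A=256/205 B=0 C=0 E=0] → run B
t=2: vr[A=256/205 B=1024/2501 C=0 E=0] → run C
t=3: vr[A=256/205 B=1024/2501 C=1024/2501 E=0] → run E
t=4: vr[A=256/205 B=1024/2501 C=1024/2501 E=1024/1991 F=1024/2501 G=1024/2501] → run B
t=5: vr[A=256/205 B=2048/2501 C=1024/2501 E=1024/1991 F=1024/2501 G=1024/2501] → run C
t=6: vr[A=256/205 B=2048/2501 C=2048/2501 E=1024/1991 F=1024/2501 G=1024/2501] → run F
t=7: vr[A=256/205 B=2048/2501 C=2048/2501 E=1024/1991 F=2994176/1057923 G=1024/2501] → run G
t=8: vr[A=256/205 B=2048/2501 C=2048/2501 E=1024/1991 F=2994176/1057923 G=20736/12505] → run E
t=9: vr[A=256/205 B=2048/2501 C=2048/2501 F=2994176/1057923 G=20736/12505] → run B
t=10: vr[A=256/205 B=3072/2501 C=2048/2501 F=2994176/1057923 G=20736/12505] → run C
t=11: vr[A=256/205 B=3072/2501 C=3072/2501 F=2994176/1057923 G=20736/12505] → run B
t=12: vr[A=256/205 B=4096/2501 C=3072/2501 F=2994176/1057923 G=20736/12505] → run C
t=13: vr[A=256/205 B=4096/2501 C=4096/2501 F=2994176/1057923 G=20736/12505] → run A
t=14: vr[A=512/205 B=4096/2501 C=4096/2501 F=2994176/1057923 G=20736/12505] → run B
t=15: vr[A=512/205 B=5120/2501 C=4096/2501 F=2994176/1057923 G=20736/12505] → run C
t=16: vr[A=512/205 B=5120/2501 F=2994176/1057923 G=20736/12505] → run G
t=17: vr[A=512/205 B=5120/2501 F=2994176/1057923 G=36352/12505] → run B
t=18: vr[A=512/205 F=2994176/1057923 G=36352/12505] → run A
t=19: vr[A=768/205 F=2994176/1057923 G=36352/12505] → run F
t=20: vr[A=768/205 F=5555200/1057923 G=36352/12505] → run G
t=21: vr[A=768/205 F=5555200/1057923 G=51968/12505] → run A
t=22: vr[F=5555200/1057923 G=51968/12505] → run G
t=23: vr[F=5555200/1057923 G=67584/12505] → run F
t=24: vr[F=2705408/352641 G=67584/12505] → run G
t=25: vr[F=2705408/352641 G=16640/2501] → run G
t=26: vr[F=2705408/352641 G=98816/12505] → run F
t=27: vr[F=10677248/1057923 G=98816/12505] → run G
t=28: vr[F=10677248/1057923] → run F
t=29: (idle)
t=30: (idle)
t=31: (idle)
t=32: (idle)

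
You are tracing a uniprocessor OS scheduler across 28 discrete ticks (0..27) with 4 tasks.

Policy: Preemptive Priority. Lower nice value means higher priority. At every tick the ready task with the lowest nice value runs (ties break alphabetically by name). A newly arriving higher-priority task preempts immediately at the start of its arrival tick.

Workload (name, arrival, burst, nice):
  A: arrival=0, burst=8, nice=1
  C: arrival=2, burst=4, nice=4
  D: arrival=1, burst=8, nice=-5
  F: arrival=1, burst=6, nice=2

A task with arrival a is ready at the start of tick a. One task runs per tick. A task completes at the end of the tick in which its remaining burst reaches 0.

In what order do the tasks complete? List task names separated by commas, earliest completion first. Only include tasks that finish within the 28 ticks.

t=0: ready={A} → run A
t=1: ready={A,D,F} → run D
t=2: ready={A,C,D,F} → run D
t=3: ready={A,C,D,F} → run D
t=4: ready={A,C,D,F} → run D
t=5: ready={A,C,D,F} → run D
t=6: ready={A,C,D,F} → run D
t=7: ready={A,C,D,F} → run D
t=8: ready={A,C,D,F} → run D
t=9: ready={A,C,F} → run A
t=10: ready={A,C,F} → run A
t=11: ready={A,C,F} → run A
t=12: ready={A,C,F} → run A
t=13: ready={A,C,F} → run A
t=14: ready={A,C,F} → run A
t=15: ready={A,C,F} → run A
t=16: ready={C,F} → run F
t=17: ready={C,F} → run F
t=18: ready={C,F} → run F
t=19: ready={C,F} → run F
t=20: ready={C,F} → run F
t=21: ready={C,F} → run F
t=22: ready={C} → run C
t=23: ready={C} → run C
t=24: ready={C} → run C
t=25: ready={C} → run C
t=26: (idle)
t=27: (idle)

completion order = D, A, F, C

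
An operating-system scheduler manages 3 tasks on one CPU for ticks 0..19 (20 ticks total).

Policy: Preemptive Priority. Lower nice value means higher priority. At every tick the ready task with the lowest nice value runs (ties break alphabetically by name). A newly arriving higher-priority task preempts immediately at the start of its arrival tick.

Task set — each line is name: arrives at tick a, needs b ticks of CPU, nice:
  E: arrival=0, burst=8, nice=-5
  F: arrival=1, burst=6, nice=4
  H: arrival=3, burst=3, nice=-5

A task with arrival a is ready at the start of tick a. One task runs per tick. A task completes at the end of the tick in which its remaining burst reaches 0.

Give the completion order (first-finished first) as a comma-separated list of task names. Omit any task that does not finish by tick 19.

completion order = E, H, F

t=0: ready={E} → run E
t=1: ready={E,F} → run E
t=2: ready={E,F} → run E
t=3: ready={E,F,H} → run E
t=4: ready={E,F,H} → run E
t=5: ready={E,F,H} → run E
t=6: ready={E,F,H} → run E
t=7: ready={E,F,H} → run E
t=8: ready={F,H} → run H
t=9: ready={F,H} → run H
t=10: ready={F,H} → run H
t=11: ready={F} → run F
t=12: ready={F} → run F
t=13: ready={F} → run F
t=14: ready={F} → run F
t=15: ready={F} → run F
t=16: ready={F} → run F
t=17: (idle)
t=18: (idle)
t=19: (idle)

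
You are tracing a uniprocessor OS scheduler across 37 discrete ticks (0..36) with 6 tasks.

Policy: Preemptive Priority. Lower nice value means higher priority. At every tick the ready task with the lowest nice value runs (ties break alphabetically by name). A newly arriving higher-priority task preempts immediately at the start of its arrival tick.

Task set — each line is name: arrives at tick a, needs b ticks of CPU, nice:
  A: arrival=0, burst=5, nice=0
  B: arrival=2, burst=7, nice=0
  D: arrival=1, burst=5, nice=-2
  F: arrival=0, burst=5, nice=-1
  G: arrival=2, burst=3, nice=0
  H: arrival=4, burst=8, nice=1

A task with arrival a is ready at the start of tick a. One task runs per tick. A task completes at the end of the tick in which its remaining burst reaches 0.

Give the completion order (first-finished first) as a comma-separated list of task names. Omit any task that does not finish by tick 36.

t=0: ready={A,F} → run F
t=1: ready={A,D,F} → run D
t=2: ready={A,B,D,F,G} → run D
t=3: ready={A,B,D,F,G} → run D
t=4: ready={A,B,D,F,G,H} → run D
t=5: ready={A,B,D,F,G,H} → run D
t=6: ready={A,B,F,G,H} → run F
t=7: ready={A,B,F,G,H} → run F
t=8: ready={A,B,F,G,H} → run F
t=9: ready={A,B,F,G,H} → run F
t=10: ready={A,B,G,H} → run A
t=11: ready={A,B,G,H} → run A
t=12: ready={A,B,G,H} → run A
t=13: ready={A,B,G,H} → run A
t=14: ready={A,B,G,H} → run A
t=15: ready={B,G,H} → run B
t=16: ready={B,G,H} → run B
t=17: ready={B,G,H} → run B
t=18: ready={B,G,H} → run B
t=19: ready={B,G,H} → run B
t=20: ready={B,G,H} → run B
t=21: ready={B,G,H} → run B
t=22: ready={G,H} → run G
t=23: ready={G,H} → run G
t=24: ready={G,H} → run G
t=25: ready={H} → run H
t=26: ready={H} → run H
t=27: ready={H} → run H
t=28: ready={H} → run H
t=29: ready={H} → run H
t=30: ready={H} → run H
t=31: ready={H} → run H
t=32: ready={H} → run H
t=33: (idle)
t=34: (idle)
t=35: (idle)
t=36: (idle)

completion order = D, F, A, B, G, H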